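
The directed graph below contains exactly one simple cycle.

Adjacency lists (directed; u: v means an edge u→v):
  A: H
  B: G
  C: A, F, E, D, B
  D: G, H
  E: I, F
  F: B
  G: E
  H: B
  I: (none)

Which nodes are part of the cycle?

B, E, F, G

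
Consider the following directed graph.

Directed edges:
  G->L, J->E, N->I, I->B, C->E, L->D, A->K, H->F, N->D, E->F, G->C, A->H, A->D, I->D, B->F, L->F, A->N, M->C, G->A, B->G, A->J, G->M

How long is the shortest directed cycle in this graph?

5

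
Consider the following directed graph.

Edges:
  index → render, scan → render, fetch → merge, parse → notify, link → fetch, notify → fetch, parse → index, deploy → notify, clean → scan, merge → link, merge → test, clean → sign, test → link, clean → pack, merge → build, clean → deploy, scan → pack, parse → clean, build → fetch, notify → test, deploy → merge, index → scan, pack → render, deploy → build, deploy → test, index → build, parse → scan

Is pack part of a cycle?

No

pack lies on a cycle iff there is a path from pack back to itself.
Exploring from pack, it never reaches itself; equivalently, its strongly connected component is a singleton.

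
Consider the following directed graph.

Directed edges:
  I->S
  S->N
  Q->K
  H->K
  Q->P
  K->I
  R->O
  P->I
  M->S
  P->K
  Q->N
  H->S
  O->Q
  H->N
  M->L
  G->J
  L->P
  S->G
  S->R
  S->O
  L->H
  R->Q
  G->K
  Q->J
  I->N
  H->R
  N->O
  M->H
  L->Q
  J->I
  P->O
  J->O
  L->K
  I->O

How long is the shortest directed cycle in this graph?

For each vertex v, BFS finds the shortest path from v back to v.
The shortest such closed walk is Q → J → O → Q, length 3.

3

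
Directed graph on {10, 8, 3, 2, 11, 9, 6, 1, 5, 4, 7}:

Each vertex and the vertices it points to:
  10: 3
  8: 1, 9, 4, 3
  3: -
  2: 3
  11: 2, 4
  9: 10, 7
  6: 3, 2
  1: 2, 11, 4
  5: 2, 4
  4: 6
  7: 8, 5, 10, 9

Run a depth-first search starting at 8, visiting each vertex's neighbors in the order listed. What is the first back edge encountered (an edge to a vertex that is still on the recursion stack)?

7→8

DFS from 8 (visiting each vertex's neighbors in the order listed); mark gray on enter, black on exit:
8 gray
  1 gray
    2 gray
      3 gray
      3 black
    2 black
    11 gray
      11→2: 2 black — skip
      4 gray
        6 gray
          6→3: 3 black — skip
          6→2: 2 black — skip
        6 black
      4 black
    11 black
    1→4: 4 black — skip
  1 black
  9 gray
    10 gray
      10→3: 3 black — skip
    10 black
    7 gray
      7→8: 8 is gray → back edge
First back edge: 7 → 8.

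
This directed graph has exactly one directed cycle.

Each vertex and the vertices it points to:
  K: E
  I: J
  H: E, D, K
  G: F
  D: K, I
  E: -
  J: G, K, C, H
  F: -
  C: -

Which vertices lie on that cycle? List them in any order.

DFS with gray/black marking from J:
J gray
  G gray
    F gray
    F black
  G black
  K gray
    E gray
    E black
  K black
  C gray
  C black
  H gray
    H→E: E black — skip
    D gray
      D→K: K black — skip
      I gray
        I→J: J is gray → back edge
Back edge closes the cycle J → H → D → I → J; its vertices are {D, H, I, J}.

D, H, I, J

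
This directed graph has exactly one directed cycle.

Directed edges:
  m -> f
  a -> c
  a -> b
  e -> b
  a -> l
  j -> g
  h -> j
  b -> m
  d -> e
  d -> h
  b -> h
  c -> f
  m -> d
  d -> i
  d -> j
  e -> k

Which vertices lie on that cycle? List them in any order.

DFS with gray/black marking from b:
b gray
  m gray
    f gray
    f black
    d gray
      h gray
        j gray
          g gray
          g black
        j black
      h black
      d→j: j black — skip
      i gray
      i black
      e gray
        k gray
        k black
        e→b: b is gray → back edge
Back edge closes the cycle b → m → d → e → b; its vertices are {b, d, e, m}.

b, d, e, m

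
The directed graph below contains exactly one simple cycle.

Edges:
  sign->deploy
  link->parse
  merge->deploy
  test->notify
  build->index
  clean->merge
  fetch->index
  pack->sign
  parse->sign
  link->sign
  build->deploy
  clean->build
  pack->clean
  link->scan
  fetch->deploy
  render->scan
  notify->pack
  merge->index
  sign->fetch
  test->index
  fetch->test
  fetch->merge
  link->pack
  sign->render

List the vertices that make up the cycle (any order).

DFS with gray/black marking from pack:
pack gray
  sign gray
    fetch gray
      index gray
      index black
      test gray
        test→index: index black — skip
        notify gray
          notify→pack: pack is gray → back edge
Back edge closes the cycle pack → sign → fetch → test → notify → pack; its vertices are {pack, sign, test, fetch, notify}.

pack, sign, test, fetch, notify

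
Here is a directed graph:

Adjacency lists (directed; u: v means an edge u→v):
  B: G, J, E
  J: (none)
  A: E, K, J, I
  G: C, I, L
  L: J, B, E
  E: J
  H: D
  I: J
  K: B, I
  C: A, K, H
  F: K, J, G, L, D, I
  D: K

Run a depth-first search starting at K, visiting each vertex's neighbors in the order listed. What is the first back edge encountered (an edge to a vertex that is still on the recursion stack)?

DFS from K (visiting each vertex's neighbors in the order listed); mark gray on enter, black on exit:
K gray
  B gray
    G gray
      C gray
        A gray
          E gray
            J gray
            J black
          E black
          A→K: K is gray → back edge
First back edge: A → K.

A->K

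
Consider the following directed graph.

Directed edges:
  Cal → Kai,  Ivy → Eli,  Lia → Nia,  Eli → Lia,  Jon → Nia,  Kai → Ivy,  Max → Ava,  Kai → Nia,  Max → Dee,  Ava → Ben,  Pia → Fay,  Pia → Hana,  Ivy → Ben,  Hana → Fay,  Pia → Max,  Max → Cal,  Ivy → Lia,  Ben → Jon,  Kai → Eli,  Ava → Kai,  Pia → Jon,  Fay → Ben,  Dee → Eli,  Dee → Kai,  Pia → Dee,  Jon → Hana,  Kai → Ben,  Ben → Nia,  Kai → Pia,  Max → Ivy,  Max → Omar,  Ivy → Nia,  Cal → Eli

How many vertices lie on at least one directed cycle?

A vertex is on a directed cycle iff it belongs to a strongly connected component of size ≥ 2 (or has a self-loop).
The vertices on cycles are {Ava, Ben, Cal, Dee, Fay, Jon, Kai, Max, Pia, Hana} — 10 in total.

10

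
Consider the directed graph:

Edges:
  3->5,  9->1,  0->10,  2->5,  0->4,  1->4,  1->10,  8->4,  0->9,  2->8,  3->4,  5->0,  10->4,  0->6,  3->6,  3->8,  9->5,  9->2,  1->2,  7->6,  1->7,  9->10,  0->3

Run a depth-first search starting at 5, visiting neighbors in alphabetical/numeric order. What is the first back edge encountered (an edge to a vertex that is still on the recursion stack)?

DFS from 5 (visiting neighbors in alphabetical/numeric order); mark gray on enter, black on exit:
5 gray
  0 gray
    3 gray
      4 gray
      4 black
      3→5: 5 is gray → back edge
First back edge: 3 → 5.

3→5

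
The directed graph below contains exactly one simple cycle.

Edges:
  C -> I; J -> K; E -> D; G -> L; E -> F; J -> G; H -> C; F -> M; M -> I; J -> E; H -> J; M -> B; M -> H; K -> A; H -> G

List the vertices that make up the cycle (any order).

E, F, H, J, M

DFS with gray/black marking from M:
M gray
  I gray
  I black
  B gray
  B black
  H gray
    J gray
      E gray
        D gray
        D black
        F gray
          F→M: M is gray → back edge
Back edge closes the cycle M → H → J → E → F → M; its vertices are {E, F, H, J, M}.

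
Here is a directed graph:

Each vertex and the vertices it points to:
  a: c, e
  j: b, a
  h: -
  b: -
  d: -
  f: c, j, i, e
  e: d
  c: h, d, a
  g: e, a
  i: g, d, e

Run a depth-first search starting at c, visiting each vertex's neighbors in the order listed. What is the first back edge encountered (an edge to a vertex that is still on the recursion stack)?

DFS from c (visiting each vertex's neighbors in the order listed); mark gray on enter, black on exit:
c gray
  h gray
  h black
  d gray
  d black
  a gray
    a→c: c is gray → back edge
First back edge: a → c.

a→c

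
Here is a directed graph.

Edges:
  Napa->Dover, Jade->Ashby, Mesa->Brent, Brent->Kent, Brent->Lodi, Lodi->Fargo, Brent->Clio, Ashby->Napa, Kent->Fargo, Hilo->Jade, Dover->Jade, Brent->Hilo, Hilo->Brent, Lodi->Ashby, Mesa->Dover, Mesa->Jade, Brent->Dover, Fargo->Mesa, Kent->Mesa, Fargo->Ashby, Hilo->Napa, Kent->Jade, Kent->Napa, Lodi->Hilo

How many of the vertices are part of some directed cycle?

A vertex is on a directed cycle iff it belongs to a strongly connected component of size ≥ 2 (or has a self-loop).
The vertices on cycles are {Hilo, Jade, Kent, Lodi, Mesa, Napa, Ashby, Brent, Dover, Fargo} — 10 in total.

10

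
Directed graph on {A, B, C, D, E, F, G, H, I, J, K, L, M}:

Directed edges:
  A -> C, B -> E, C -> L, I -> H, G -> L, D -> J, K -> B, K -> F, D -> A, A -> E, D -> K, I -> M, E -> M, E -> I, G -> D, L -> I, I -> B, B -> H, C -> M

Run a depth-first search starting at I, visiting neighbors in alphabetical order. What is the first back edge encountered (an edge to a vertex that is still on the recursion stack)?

DFS from I (visiting neighbors in alphabetical order); mark gray on enter, black on exit:
I gray
  B gray
    E gray
      E→I: I is gray → back edge
First back edge: E → I.

E→I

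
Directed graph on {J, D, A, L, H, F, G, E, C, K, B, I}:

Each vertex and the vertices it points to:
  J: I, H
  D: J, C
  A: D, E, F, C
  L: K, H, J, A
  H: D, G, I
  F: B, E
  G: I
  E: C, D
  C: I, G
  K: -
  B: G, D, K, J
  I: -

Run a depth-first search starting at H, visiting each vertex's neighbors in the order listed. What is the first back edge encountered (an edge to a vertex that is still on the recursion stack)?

J→H

DFS from H (visiting each vertex's neighbors in the order listed); mark gray on enter, black on exit:
H gray
  D gray
    J gray
      I gray
      I black
      J→H: H is gray → back edge
First back edge: J → H.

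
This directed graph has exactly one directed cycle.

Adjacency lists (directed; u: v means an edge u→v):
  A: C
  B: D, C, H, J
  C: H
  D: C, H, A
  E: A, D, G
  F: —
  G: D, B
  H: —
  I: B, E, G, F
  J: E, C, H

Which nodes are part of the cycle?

DFS with gray/black marking from B:
B gray
  D gray
    C gray
      H gray
      H black
    C black
    D→H: H black — skip
    A gray
      A→C: C black — skip
    A black
  D black
  B→C: C black — skip
  B→H: H black — skip
  J gray
    E gray
      E→A: A black — skip
      E→D: D black — skip
      G gray
        G→D: D black — skip
        G→B: B is gray → back edge
Back edge closes the cycle B → J → E → G → B; its vertices are {B, E, G, J}.

B, E, G, J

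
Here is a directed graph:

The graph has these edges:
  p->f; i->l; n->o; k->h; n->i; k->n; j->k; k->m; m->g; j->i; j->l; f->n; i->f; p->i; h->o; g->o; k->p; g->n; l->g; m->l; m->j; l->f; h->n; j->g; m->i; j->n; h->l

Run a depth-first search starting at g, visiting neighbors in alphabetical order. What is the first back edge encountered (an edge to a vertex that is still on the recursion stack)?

DFS from g (visiting neighbors in alphabetical order); mark gray on enter, black on exit:
g gray
  n gray
    i gray
      f gray
        f→n: n is gray → back edge
First back edge: f → n.

f→n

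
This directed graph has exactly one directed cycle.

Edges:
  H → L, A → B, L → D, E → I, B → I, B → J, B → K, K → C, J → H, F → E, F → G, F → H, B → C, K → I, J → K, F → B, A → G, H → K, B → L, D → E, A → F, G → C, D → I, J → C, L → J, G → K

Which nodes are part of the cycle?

H, J, L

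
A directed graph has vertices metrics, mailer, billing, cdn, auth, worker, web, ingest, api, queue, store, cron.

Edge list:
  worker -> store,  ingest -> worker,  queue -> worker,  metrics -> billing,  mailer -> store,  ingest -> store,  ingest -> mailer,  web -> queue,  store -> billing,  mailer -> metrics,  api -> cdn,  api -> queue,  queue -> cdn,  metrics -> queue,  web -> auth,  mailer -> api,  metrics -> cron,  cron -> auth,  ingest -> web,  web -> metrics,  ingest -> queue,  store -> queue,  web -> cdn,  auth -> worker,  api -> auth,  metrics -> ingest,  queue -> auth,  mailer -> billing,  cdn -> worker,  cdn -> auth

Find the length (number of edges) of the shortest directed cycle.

3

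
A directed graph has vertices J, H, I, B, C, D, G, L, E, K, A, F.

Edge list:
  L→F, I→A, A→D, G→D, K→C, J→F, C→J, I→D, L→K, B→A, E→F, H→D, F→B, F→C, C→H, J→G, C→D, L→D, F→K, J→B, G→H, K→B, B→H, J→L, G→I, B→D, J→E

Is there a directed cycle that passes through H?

No

H lies on a cycle iff there is a path from H back to itself.
Exploring from H, it never reaches itself; equivalently, its strongly connected component is a singleton.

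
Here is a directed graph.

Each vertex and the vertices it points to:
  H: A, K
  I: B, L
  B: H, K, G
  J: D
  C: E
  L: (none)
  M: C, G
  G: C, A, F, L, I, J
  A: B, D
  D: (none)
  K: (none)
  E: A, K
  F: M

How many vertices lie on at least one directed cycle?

A vertex is on a directed cycle iff it belongs to a strongly connected component of size ≥ 2 (or has a self-loop).
The vertices on cycles are {A, B, C, E, F, G, H, I, M} — 9 in total.

9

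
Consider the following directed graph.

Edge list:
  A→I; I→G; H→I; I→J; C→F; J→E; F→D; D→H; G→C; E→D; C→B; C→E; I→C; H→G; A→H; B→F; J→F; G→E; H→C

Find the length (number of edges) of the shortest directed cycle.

For each vertex v, BFS finds the shortest path from v back to v.
The shortest such closed walk is H → C → F → D → H, length 4.

4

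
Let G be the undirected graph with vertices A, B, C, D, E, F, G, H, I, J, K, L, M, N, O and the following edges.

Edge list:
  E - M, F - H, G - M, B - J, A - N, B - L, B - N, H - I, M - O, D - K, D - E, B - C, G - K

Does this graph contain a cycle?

DFS, tracking each vertex's parent; an edge to a visited non-parent vertex closes a cycle.
Start from C:
visit C (parent –)
  visit B (parent C)
    visit J (parent B)
      J–B: parent, skip
    B–C: parent, skip
    visit L (parent B)
      L–B: parent, skip
    visit N (parent B)
      visit A (parent N)
        A–N: parent, skip
      N–B: parent, skip
visit D (parent –)
  visit E (parent D)
    E–D: parent, skip
    visit M (parent E)
      visit G (parent M)
        visit K (parent G)
          K–G: parent, skip
          K–D: D visited and ≠ parent → cycle
Cycle: D – E – M – G – K – D.

Yes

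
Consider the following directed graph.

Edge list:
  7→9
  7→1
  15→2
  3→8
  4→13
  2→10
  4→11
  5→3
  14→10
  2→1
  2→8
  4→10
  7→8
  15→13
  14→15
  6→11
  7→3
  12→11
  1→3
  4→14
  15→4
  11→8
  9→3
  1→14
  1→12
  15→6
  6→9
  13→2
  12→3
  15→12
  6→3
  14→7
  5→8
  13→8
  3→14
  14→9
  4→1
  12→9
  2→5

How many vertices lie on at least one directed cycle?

12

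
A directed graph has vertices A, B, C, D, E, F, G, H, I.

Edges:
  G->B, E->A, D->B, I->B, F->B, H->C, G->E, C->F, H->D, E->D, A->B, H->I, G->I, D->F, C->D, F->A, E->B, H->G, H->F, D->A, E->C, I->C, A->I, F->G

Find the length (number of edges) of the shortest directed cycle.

For each vertex v, BFS finds the shortest path from v back to v.
The shortest such closed walk is C → D → A → I → C, length 4.

4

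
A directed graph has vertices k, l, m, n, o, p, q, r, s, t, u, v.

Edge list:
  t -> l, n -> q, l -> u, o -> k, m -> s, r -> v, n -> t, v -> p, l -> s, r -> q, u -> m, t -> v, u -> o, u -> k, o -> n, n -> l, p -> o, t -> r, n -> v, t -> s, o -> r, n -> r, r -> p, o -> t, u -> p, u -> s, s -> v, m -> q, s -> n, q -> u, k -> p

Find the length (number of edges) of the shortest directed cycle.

3

For each vertex v, BFS finds the shortest path from v back to v.
The shortest such closed walk is u → m → q → u, length 3.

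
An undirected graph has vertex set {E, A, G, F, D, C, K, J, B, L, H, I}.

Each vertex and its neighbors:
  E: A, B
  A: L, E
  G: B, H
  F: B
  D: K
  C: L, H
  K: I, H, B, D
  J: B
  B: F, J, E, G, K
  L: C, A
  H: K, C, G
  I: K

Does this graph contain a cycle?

DFS, tracking each vertex's parent; an edge to a visited non-parent vertex closes a cycle.
Start from H:
visit H (parent –)
  visit K (parent H)
    visit I (parent K)
      I–K: parent, skip
    K–H: parent, skip
    visit B (parent K)
      visit F (parent B)
        F–B: parent, skip
      visit J (parent B)
        J–B: parent, skip
      visit E (parent B)
        visit A (parent E)
          visit L (parent A)
            visit C (parent L)
              C–L: parent, skip
              C–H: H visited and ≠ parent → cycle
Cycle: H – K – B – E – A – L – C – H.

Yes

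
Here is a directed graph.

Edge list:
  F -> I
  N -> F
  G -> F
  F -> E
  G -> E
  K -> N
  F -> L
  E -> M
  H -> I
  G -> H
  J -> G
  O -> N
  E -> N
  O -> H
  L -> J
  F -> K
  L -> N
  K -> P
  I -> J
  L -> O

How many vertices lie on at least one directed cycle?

A vertex is on a directed cycle iff it belongs to a strongly connected component of size ≥ 2 (or has a self-loop).
The vertices on cycles are {E, F, G, H, I, J, K, L, N, O} — 10 in total.

10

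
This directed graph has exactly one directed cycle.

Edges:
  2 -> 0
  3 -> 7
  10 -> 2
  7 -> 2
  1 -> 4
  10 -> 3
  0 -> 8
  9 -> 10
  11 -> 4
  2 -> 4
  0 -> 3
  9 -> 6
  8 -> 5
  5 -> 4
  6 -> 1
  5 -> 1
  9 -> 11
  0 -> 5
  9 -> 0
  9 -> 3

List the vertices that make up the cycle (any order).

0, 2, 3, 7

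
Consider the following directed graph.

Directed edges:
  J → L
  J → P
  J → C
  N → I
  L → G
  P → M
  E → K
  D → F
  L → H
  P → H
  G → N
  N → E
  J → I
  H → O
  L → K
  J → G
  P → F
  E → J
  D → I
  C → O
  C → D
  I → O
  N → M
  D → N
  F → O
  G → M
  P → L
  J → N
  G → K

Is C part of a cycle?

Yes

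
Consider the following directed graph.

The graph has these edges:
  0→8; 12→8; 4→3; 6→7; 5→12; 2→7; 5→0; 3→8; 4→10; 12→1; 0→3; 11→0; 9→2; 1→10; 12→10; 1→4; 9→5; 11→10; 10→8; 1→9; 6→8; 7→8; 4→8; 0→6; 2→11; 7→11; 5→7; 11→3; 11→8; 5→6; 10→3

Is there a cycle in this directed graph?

DFS with white/gray/black marking, starting from 6:
6 gray
  8 gray
  8 black
  7 gray
    11 gray
      10 gray
        3 gray
          3→8: 8 black — skip
        3 black
        10→8: 8 black — skip
      10 black
      11→8: 8 black — skip
      0 gray
        0→3: 3 black — skip
        0→6: 6 is gray → back edge
Back edge found, so a cycle exists: 6 → 7 → 11 → 0 → 6.

Yes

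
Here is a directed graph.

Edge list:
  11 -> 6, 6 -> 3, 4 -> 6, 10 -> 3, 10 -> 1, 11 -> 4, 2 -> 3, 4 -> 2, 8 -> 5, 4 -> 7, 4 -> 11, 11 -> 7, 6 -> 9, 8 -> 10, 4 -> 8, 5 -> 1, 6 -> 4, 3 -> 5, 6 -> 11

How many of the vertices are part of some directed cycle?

A vertex is on a directed cycle iff it belongs to a strongly connected component of size ≥ 2 (or has a self-loop).
The vertices on cycles are {4, 6, 11} — 3 in total.

3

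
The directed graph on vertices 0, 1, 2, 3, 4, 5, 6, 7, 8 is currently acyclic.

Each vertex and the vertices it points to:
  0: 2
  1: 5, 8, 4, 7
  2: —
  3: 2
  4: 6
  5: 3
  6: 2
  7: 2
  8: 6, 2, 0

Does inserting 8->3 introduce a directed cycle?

No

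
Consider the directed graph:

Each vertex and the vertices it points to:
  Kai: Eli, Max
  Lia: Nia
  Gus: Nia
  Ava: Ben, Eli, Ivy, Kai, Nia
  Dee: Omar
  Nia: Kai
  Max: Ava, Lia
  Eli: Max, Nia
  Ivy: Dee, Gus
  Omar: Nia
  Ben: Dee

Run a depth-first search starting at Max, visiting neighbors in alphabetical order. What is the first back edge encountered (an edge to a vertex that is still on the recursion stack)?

Eli→Max

DFS from Max (visiting neighbors in alphabetical order); mark gray on enter, black on exit:
Max gray
  Ava gray
    Ben gray
      Dee gray
        Omar gray
          Nia gray
            Kai gray
              Eli gray
                Eli→Max: Max is gray → back edge
First back edge: Eli → Max.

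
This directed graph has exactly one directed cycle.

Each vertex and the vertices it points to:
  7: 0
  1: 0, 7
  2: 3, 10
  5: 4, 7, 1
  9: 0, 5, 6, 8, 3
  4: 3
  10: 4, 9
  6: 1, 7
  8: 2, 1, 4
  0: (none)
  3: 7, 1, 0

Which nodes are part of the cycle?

2, 8, 9, 10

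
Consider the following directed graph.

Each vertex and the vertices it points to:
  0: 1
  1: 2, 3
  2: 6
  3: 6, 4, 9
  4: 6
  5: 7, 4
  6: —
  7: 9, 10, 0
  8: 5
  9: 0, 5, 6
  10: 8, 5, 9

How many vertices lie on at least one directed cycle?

A vertex is on a directed cycle iff it belongs to a strongly connected component of size ≥ 2 (or has a self-loop).
The vertices on cycles are {0, 1, 3, 5, 7, 8, 9, 10} — 8 in total.

8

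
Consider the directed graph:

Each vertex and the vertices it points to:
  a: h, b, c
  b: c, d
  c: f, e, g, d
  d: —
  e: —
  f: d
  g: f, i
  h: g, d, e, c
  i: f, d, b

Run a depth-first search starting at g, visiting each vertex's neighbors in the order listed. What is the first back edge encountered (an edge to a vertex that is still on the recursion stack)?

c→g

DFS from g (visiting each vertex's neighbors in the order listed); mark gray on enter, black on exit:
g gray
  f gray
    d gray
    d black
  f black
  i gray
    i→f: f black — skip
    i→d: d black — skip
    b gray
      c gray
        c→f: f black — skip
        e gray
        e black
        c→g: g is gray → back edge
First back edge: c → g.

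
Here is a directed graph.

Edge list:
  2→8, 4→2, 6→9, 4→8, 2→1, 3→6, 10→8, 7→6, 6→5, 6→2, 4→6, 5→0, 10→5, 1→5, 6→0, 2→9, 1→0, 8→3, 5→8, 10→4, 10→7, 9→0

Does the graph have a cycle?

DFS with white/gray/black marking, starting from 1:
1 gray
  0 gray
  0 black
  5 gray
    5→0: 0 black — skip
    8 gray
      3 gray
        6 gray
          9 gray
            9→0: 0 black — skip
          9 black
          6→5: 5 is gray → back edge
Back edge found, so a cycle exists: 5 → 8 → 3 → 6 → 5.

Yes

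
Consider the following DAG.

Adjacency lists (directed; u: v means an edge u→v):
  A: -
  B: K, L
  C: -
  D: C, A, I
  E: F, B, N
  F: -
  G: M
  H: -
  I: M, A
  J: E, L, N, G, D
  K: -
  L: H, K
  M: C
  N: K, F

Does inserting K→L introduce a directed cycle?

Adding K→L creates a cycle iff L can already reach K.
Path from L: L → K.
So L → … → K → L is a cycle.

Yes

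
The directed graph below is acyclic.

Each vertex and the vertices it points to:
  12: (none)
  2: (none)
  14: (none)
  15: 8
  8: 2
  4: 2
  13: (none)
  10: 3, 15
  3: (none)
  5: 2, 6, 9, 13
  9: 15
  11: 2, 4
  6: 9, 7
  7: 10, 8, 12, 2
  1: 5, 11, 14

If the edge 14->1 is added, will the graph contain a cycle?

Adding 14→1 creates a cycle iff 1 can already reach 14.
Path from 1: 1 → 14.
So 1 → … → 14 → 1 is a cycle.

Yes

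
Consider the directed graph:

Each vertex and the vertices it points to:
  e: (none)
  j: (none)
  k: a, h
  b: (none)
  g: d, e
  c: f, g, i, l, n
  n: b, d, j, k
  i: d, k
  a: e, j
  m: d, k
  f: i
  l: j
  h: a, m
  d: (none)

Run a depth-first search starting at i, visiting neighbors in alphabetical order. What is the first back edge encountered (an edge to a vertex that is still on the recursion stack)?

m->k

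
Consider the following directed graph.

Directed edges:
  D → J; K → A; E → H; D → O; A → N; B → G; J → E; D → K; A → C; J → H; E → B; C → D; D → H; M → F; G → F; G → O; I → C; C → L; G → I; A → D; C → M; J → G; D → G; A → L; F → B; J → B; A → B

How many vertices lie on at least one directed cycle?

A vertex is on a directed cycle iff it belongs to a strongly connected component of size ≥ 2 (or has a self-loop).
The vertices on cycles are {A, B, C, D, E, F, G, I, J, K, M} — 11 in total.

11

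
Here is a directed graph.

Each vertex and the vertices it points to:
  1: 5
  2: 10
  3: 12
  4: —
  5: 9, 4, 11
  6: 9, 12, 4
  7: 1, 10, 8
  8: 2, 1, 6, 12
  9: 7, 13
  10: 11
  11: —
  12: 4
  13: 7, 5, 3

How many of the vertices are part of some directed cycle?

A vertex is on a directed cycle iff it belongs to a strongly connected component of size ≥ 2 (or has a self-loop).
The vertices on cycles are {1, 5, 6, 7, 8, 9, 13} — 7 in total.

7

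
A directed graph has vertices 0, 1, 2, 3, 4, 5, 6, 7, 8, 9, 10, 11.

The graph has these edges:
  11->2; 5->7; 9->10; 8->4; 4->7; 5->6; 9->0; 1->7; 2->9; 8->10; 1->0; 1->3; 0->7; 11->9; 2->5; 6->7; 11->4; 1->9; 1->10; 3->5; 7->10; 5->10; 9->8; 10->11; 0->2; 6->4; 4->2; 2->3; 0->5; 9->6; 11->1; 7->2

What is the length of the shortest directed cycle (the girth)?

For each vertex v, BFS finds the shortest path from v back to v.
The shortest such closed walk is 11 → 1 → 10 → 11, length 3.

3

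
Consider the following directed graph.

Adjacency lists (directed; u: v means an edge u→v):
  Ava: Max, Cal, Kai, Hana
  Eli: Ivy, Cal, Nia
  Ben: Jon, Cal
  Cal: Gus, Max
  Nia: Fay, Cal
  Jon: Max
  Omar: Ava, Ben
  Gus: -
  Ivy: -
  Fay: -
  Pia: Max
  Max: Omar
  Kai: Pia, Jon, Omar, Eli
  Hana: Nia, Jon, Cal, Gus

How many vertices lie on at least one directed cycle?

11

A vertex is on a directed cycle iff it belongs to a strongly connected component of size ≥ 2 (or has a self-loop).
The vertices on cycles are {Ava, Ben, Cal, Eli, Jon, Kai, Max, Nia, Pia, Hana, Omar} — 11 in total.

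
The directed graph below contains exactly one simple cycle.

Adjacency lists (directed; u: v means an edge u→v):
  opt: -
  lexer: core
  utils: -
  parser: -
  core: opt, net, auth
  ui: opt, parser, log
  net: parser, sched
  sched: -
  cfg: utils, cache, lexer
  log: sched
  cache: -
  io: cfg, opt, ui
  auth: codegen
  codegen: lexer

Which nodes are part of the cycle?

auth, core, lexer, codegen

DFS with gray/black marking from lexer:
lexer gray
  core gray
    opt gray
    opt black
    net gray
      parser gray
      parser black
      sched gray
      sched black
    net black
    auth gray
      codegen gray
        codegen→lexer: lexer is gray → back edge
Back edge closes the cycle lexer → core → auth → codegen → lexer; its vertices are {auth, core, lexer, codegen}.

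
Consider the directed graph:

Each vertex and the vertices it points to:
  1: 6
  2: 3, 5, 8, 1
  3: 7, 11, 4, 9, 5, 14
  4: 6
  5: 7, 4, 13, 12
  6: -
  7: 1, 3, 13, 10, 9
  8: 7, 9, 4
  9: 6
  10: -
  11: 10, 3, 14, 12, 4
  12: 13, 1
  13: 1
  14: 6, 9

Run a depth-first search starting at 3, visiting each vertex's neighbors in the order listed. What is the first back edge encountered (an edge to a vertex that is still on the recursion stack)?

7->3

DFS from 3 (visiting each vertex's neighbors in the order listed); mark gray on enter, black on exit:
3 gray
  7 gray
    1 gray
      6 gray
      6 black
    1 black
    7→3: 3 is gray → back edge
First back edge: 7 → 3.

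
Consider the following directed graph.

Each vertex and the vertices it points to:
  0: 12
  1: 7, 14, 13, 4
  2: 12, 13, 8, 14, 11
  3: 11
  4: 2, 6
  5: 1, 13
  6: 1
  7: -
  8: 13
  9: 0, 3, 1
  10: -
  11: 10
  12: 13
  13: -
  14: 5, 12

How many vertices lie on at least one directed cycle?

A vertex is on a directed cycle iff it belongs to a strongly connected component of size ≥ 2 (or has a self-loop).
The vertices on cycles are {1, 2, 4, 5, 6, 14} — 6 in total.

6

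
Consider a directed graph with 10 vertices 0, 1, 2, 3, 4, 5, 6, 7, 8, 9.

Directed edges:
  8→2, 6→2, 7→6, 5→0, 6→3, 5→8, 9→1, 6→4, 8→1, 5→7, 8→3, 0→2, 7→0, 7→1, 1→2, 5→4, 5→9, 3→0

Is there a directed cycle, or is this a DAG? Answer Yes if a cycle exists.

No

DFS with white/gray/black marking, starting from 4:
4 gray
4 black
0 gray
  2 gray
  2 black
0 black
1 gray
  1→2: 2 black — skip
1 black
3 gray
  3→0: 0 black — skip
3 black
5 gray
  8 gray
    8→1: 1 black — skip
    8→2: 2 black — skip
    8→3: 3 black — skip
  8 black
  9 gray
    9→1: 1 black — skip
  9 black
  7 gray
    7→1: 1 black — skip
    7→0: 0 black — skip
    6 gray
      6→4: 4 black — skip
      6→2: 2 black — skip
      6→3: 3 black — skip
    6 black
  7 black
  5→0: 0 black — skip
  5→4: 4 black — skip
5 black
Every edge goes to a white or black vertex — no back edge, so the graph is acyclic.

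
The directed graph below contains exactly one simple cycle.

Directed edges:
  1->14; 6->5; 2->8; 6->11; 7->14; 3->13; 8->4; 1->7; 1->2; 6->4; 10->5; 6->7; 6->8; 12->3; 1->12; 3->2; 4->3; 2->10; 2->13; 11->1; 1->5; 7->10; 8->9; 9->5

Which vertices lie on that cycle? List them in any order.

DFS with gray/black marking from 8:
8 gray
  9 gray
    5 gray
    5 black
  9 black
  4 gray
    3 gray
      13 gray
      13 black
      2 gray
        10 gray
          10→5: 5 black — skip
        10 black
        2→13: 13 black — skip
        2→8: 8 is gray → back edge
Back edge closes the cycle 8 → 4 → 3 → 2 → 8; its vertices are {2, 3, 4, 8}.

2, 3, 4, 8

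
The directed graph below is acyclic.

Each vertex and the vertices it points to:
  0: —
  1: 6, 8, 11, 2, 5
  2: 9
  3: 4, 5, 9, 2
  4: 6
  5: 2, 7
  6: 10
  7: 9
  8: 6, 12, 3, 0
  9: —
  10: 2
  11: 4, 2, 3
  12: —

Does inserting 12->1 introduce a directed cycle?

Yes

Adding 12→1 creates a cycle iff 1 can already reach 12.
Path from 1: 1 → 8 → 12.
So 1 → … → 12 → 1 is a cycle.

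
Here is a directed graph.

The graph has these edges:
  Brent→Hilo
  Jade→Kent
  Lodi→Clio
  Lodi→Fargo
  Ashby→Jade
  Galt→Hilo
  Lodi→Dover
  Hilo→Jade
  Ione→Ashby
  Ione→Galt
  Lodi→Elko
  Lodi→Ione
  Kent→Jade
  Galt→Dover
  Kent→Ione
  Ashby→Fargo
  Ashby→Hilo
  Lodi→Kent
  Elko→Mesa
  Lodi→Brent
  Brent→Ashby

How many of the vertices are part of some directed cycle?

6

A vertex is on a directed cycle iff it belongs to a strongly connected component of size ≥ 2 (or has a self-loop).
The vertices on cycles are {Galt, Hilo, Ione, Jade, Kent, Ashby} — 6 in total.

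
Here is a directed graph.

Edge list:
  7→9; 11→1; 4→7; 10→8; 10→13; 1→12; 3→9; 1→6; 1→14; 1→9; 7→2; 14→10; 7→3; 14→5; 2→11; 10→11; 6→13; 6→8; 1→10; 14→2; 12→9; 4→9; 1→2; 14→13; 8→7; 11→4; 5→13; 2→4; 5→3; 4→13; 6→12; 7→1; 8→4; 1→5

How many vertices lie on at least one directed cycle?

9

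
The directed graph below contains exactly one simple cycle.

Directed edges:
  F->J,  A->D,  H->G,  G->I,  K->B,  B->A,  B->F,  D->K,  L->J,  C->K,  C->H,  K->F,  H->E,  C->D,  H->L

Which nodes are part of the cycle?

A, B, D, K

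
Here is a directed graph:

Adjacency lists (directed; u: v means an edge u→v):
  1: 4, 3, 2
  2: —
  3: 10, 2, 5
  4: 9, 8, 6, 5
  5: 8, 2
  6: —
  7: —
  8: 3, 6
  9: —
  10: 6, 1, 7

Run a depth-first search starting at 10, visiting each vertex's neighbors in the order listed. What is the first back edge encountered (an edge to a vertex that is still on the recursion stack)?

3→10

DFS from 10 (visiting each vertex's neighbors in the order listed); mark gray on enter, black on exit:
10 gray
  6 gray
  6 black
  1 gray
    4 gray
      9 gray
      9 black
      8 gray
        3 gray
          3→10: 10 is gray → back edge
First back edge: 3 → 10.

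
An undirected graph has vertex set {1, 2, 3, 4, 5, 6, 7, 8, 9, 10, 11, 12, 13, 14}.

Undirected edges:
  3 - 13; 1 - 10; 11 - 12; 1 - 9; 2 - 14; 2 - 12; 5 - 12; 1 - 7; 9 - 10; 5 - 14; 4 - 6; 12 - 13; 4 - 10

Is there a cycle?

DFS, tracking each vertex's parent; an edge to a visited non-parent vertex closes a cycle.
Start from 12:
visit 12 (parent –)
  visit 13 (parent 12)
    13–12: parent, skip
    visit 3 (parent 13)
      3–13: parent, skip
  visit 2 (parent 12)
    visit 14 (parent 2)
      14–2: parent, skip
      visit 5 (parent 14)
        5–14: parent, skip
        5–12: 12 visited and ≠ parent → cycle
Cycle: 12 – 2 – 14 – 5 – 12.

Yes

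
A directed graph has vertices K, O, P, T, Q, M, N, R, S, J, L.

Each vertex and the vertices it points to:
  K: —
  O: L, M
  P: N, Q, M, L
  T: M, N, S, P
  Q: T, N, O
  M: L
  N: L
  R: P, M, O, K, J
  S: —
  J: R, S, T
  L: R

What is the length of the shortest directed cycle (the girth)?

For each vertex v, BFS finds the shortest path from v back to v.
The shortest such closed walk is J → R → J, length 2.

2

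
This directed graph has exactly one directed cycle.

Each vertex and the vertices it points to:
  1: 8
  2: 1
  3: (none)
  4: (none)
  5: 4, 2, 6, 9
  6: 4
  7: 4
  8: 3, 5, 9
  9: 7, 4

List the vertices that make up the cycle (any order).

DFS with gray/black marking from 1:
1 gray
  8 gray
    3 gray
    3 black
    5 gray
      4 gray
      4 black
      2 gray
        2→1: 1 is gray → back edge
Back edge closes the cycle 1 → 8 → 5 → 2 → 1; its vertices are {1, 2, 5, 8}.

1, 2, 5, 8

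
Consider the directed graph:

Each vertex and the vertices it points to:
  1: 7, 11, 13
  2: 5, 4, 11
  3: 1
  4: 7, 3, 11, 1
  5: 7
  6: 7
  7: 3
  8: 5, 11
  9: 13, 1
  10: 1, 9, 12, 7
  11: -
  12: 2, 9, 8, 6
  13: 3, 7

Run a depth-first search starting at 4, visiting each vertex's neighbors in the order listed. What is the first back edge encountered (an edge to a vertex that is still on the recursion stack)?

1->7

DFS from 4 (visiting each vertex's neighbors in the order listed); mark gray on enter, black on exit:
4 gray
  7 gray
    3 gray
      1 gray
        1→7: 7 is gray → back edge
First back edge: 1 → 7.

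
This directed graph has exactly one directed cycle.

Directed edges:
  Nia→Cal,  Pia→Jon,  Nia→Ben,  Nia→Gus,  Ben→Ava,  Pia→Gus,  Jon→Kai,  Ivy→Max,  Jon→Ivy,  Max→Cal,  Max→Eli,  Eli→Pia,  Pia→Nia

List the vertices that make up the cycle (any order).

Eli, Ivy, Jon, Max, Pia

DFS with gray/black marking from Eli:
Eli gray
  Pia gray
    Jon gray
      Ivy gray
        Max gray
          Max→Eli: Eli is gray → back edge
Back edge closes the cycle Eli → Pia → Jon → Ivy → Max → Eli; its vertices are {Eli, Ivy, Jon, Max, Pia}.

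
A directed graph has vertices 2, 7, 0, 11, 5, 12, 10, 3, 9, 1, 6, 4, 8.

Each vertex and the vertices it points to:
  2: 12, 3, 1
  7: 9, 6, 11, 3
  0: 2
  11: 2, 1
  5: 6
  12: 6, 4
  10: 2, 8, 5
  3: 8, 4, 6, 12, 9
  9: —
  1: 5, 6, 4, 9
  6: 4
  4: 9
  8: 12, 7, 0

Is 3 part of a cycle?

Yes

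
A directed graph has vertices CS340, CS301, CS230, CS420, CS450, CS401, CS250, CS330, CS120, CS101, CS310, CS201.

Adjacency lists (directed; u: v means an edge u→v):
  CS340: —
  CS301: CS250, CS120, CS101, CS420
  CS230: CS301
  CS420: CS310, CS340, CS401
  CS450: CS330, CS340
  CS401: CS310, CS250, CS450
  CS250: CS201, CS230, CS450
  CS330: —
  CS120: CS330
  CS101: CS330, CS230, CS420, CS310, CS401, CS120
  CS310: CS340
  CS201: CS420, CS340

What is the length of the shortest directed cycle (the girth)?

For each vertex v, BFS finds the shortest path from v back to v.
The shortest such closed walk is CS301 → CS101 → CS230 → CS301, length 3.

3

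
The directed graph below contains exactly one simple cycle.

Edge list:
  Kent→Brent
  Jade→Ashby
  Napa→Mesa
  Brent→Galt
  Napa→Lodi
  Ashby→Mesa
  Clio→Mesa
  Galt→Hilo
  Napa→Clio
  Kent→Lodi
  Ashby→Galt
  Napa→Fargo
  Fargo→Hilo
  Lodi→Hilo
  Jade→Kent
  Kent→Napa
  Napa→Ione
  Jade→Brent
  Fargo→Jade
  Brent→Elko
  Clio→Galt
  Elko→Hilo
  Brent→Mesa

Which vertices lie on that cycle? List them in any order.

Jade, Kent, Napa, Fargo

DFS with gray/black marking from Jade:
Jade gray
  Kent gray
    Lodi gray
      Hilo gray
      Hilo black
    Lodi black
    Napa gray
      Ione gray
      Ione black
      Napa→Lodi: Lodi black — skip
      Clio gray
        Galt gray
          Galt→Hilo: Hilo black — skip
        Galt black
        Mesa gray
        Mesa black
      Clio black
      Napa→Mesa: Mesa black — skip
      Fargo gray
        Fargo→Hilo: Hilo black — skip
        Fargo→Jade: Jade is gray → back edge
Back edge closes the cycle Jade → Kent → Napa → Fargo → Jade; its vertices are {Jade, Kent, Napa, Fargo}.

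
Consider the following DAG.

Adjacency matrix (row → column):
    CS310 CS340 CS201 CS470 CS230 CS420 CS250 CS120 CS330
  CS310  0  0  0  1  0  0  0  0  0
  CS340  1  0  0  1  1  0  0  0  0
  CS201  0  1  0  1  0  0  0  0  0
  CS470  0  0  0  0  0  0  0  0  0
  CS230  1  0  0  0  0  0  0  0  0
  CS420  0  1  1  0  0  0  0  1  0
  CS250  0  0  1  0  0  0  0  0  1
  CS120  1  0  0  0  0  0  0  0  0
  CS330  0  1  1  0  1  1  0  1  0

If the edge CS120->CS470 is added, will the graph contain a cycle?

Adding CS120→CS470 creates a cycle iff CS470 can already reach CS120.
Explore from CS470: no path reaches CS120. The graph stays acyclic.

No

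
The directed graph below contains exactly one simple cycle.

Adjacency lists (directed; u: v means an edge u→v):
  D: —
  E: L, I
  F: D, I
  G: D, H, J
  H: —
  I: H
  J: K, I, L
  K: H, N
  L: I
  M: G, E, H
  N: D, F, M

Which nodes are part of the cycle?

G, J, K, M, N

DFS with gray/black marking from N:
N gray
  D gray
  D black
  F gray
    F→D: D black — skip
    I gray
      H gray
      H black
    I black
  F black
  M gray
    G gray
      G→D: D black — skip
      G→H: H black — skip
      J gray
        K gray
          K→H: H black — skip
          K→N: N is gray → back edge
Back edge closes the cycle N → M → G → J → K → N; its vertices are {G, J, K, M, N}.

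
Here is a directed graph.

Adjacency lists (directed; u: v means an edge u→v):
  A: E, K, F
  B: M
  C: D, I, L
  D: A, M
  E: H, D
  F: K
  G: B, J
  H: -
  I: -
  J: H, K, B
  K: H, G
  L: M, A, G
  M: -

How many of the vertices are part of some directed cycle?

6

A vertex is on a directed cycle iff it belongs to a strongly connected component of size ≥ 2 (or has a self-loop).
The vertices on cycles are {A, D, E, G, J, K} — 6 in total.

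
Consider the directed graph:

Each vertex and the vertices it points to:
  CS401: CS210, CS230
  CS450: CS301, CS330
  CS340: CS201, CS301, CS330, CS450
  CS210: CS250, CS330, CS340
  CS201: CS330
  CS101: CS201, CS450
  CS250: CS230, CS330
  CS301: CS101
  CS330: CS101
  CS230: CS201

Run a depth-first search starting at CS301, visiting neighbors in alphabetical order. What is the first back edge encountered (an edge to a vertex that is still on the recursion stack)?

CS330→CS101

DFS from CS301 (visiting neighbors in alphabetical order); mark gray on enter, black on exit:
CS301 gray
  CS101 gray
    CS201 gray
      CS330 gray
        CS330→CS101: CS101 is gray → back edge
First back edge: CS330 → CS101.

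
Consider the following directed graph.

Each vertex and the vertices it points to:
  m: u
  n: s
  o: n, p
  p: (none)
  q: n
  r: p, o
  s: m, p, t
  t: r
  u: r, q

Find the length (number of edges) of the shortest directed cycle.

For each vertex v, BFS finds the shortest path from v back to v.
The shortest such closed walk is s → m → u → q → n → s, length 5.

5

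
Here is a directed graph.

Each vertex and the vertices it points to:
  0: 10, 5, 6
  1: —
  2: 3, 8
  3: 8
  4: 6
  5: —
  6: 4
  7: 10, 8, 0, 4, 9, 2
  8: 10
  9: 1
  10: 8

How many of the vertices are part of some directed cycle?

A vertex is on a directed cycle iff it belongs to a strongly connected component of size ≥ 2 (or has a self-loop).
The vertices on cycles are {4, 6, 8, 10} — 4 in total.

4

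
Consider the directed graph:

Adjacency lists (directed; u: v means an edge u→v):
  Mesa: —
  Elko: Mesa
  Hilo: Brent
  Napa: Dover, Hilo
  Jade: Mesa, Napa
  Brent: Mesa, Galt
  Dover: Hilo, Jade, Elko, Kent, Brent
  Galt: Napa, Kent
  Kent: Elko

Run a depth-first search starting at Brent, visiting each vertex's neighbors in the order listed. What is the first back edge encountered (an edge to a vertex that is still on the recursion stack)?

DFS from Brent (visiting each vertex's neighbors in the order listed); mark gray on enter, black on exit:
Brent gray
  Mesa gray
  Mesa black
  Galt gray
    Napa gray
      Dover gray
        Hilo gray
          Hilo→Brent: Brent is gray → back edge
First back edge: Hilo → Brent.

Hilo->Brent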